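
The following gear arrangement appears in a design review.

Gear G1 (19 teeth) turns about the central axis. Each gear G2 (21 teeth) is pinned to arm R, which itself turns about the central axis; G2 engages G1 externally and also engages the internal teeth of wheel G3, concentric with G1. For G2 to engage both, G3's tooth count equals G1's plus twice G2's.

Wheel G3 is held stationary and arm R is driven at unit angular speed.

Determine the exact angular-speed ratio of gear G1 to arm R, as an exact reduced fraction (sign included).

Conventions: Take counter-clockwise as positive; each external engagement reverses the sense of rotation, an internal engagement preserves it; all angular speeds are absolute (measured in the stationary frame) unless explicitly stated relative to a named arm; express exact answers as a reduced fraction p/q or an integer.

80/19

planetary set (19T centre, 21T on arm, 61T internal) — Willis relation
ring teeth: 19 + 2·21 = 61
19(ω_sun−ω_arm) = −61(ω_ring−ω_arm),  ω_ring = 0, ω_arm = 1
ω_sun = 1 − (61/19)(0−1) = 80/19
ω_out/ω_in = 80/19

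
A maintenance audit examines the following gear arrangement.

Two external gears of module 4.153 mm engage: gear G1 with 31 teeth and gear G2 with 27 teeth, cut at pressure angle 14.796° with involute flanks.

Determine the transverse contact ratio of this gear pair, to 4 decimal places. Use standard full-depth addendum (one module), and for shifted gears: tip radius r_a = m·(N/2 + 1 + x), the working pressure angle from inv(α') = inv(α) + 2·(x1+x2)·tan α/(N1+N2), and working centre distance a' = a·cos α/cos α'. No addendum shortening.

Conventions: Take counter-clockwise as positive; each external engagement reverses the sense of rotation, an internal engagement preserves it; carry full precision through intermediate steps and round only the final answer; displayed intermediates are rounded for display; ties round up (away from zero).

recognized (one external pair, fixed centres): single-mesh tooth geometry, m = 4.153, N1 = 31, N2 = 27
base radii: r_b1 = 62.237020, r_b2 = 54.206436
tip radii: r_a1 = 68.524500, r_a2 = 60.218500
no profile shift: α' = α, a' = a
action lengths: √(r_a1²−r_b1²) = 28.673341, √(r_a2²−r_b2²) = 26.228420
base pitch p_b = π·m·cos α = 12.614411
CR = (28.673341 + 26.228420 − 120.437000·sin 14.79600°)/12.614411 = 1.914062
contact ratio ≈ 1.9141

1.9141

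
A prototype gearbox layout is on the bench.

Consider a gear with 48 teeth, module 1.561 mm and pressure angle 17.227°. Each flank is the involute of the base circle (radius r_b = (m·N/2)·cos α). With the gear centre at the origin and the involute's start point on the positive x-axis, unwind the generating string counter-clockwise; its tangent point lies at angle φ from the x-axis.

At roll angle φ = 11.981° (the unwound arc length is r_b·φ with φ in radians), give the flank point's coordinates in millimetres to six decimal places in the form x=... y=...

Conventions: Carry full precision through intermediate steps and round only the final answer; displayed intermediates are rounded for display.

x=36.557126 y=0.108585

single-mesh involute tooth geometry (48T wheel at module 1.561)
pitch radius r_p = m·N/2 = 1.561·48/2 = 37.464000
base radius r_b = r_p·cos α = 37.464000·cos 17.227° = 35.783324
roll angle φ = 11.981° = 0.20910790 rad
x = r_b·(cos φ + φ·sin φ) = 36.557126
y = r_b·(sin φ − φ·cos φ) = 0.108585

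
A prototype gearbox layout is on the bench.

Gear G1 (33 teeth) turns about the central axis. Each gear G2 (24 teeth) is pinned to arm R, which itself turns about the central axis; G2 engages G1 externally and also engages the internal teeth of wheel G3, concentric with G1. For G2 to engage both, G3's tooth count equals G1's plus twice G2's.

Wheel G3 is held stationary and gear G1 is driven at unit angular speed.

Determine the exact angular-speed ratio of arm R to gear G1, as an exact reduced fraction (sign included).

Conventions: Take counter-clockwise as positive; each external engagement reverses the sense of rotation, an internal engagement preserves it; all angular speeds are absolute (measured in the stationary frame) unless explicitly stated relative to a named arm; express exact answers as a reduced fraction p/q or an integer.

11/38

planetary set (33T centre, 24T on arm, 81T internal) — Willis relation
ring teeth: 33 + 2·24 = 81
33(ω_sun−ω_arm) = −81(ω_ring−ω_arm),  ω_ring = 0, ω_sun = 1
33(1−ω_arm) = −81(0−ω_arm)  ⇒  114·ω_arm = 33  ⇒  ω_arm = 11/38
ω_out/ω_in = 11/38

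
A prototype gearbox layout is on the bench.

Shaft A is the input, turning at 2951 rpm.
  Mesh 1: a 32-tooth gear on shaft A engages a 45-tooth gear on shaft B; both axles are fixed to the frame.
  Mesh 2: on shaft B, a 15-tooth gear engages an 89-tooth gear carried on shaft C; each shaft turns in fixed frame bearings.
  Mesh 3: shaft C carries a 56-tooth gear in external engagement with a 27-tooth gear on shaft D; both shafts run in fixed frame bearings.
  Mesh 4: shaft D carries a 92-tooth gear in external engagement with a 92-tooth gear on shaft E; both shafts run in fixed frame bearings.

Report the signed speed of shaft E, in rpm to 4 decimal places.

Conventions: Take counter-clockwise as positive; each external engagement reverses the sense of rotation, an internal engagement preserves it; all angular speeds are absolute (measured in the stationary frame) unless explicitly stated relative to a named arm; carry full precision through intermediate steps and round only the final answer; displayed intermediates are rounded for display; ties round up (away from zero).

topology: fixed-axis compound train — 4 meshes, A→E
mesh 1 [32T→45T]: ω = 2951.0000×32/45 = 2098.4889 rpm, sense flips to −
mesh 2 [15T→89T]: ω = 2098.4889×15/89 = 353.6779 rpm, sense flips to +
mesh 3 [56T→27T]: ω = 353.6779×56/27 = 733.5542 rpm, sense flips to −
mesh 4 [92T→92T]: ω = 733.5542×92/92 = 733.5542 rpm, sense flips to +
signed output speed = +733.5542 rpm

+733.5542 rpm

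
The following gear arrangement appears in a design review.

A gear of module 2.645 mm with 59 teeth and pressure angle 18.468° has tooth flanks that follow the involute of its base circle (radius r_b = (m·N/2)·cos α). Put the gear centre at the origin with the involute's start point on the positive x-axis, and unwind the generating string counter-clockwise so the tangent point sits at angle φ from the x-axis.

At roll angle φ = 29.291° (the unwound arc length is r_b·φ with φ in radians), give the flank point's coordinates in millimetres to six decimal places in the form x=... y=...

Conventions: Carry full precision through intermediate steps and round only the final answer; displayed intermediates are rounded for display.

class = single-mesh tooth geometry [base-circle involute, m = 2.645, 59T]
pitch radius r_p = m·N/2 = 2.645·59/2 = 78.027500
base radius r_b = r_p·cos α = 78.027500·cos 18.468° = 74.009140
roll angle φ = 29.291° = 0.51122439 rad
x = r_b·(cos φ + φ·sin φ) = 83.057523
y = r_b·(sin φ − φ·cos φ) = 3.210745

x=83.057523 y=3.210745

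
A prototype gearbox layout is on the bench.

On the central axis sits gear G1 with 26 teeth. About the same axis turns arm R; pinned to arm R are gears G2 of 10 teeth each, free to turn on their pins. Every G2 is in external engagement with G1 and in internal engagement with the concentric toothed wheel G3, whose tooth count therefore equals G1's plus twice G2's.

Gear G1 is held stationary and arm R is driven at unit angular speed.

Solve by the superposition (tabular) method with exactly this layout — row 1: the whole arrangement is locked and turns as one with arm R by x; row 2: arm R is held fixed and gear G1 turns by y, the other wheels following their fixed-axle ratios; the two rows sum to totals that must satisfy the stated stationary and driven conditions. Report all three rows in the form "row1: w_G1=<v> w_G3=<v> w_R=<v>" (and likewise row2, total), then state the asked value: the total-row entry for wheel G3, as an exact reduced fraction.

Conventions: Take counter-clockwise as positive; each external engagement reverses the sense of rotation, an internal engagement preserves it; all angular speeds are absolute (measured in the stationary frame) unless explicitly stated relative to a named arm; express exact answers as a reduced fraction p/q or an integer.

topology: planetary set — G1 26T / G2 10T / G3 46T, arm = carrier (Willis)
row 1 — lock + rotate with arm: ω_sun = ω_ring = ω_arm = x
row 2 (arm held, sun turns y): ω_ring = −(26/46)·y, ω_arm = 0
boundary: total ω_sun = x + y = 0 and total ω_arm = x = 1  ⇒  y = -1, x = 1
row 2 ring = −(26/46)·(-1) = 13/23
totals (row 1 + row 2): sun 1 + (-1) = 0, ring 1 + 13/23 = 36/23, arm 1 + 0 = 1
asked cell (total, ring) = 36/23

row1: w_G1=1 w_G3=1 w_R=1
row2: w_G1=-1 w_G3=13/23 w_R=0
total: w_G1=0 w_G3=36/23 w_R=1
asked value: 36/23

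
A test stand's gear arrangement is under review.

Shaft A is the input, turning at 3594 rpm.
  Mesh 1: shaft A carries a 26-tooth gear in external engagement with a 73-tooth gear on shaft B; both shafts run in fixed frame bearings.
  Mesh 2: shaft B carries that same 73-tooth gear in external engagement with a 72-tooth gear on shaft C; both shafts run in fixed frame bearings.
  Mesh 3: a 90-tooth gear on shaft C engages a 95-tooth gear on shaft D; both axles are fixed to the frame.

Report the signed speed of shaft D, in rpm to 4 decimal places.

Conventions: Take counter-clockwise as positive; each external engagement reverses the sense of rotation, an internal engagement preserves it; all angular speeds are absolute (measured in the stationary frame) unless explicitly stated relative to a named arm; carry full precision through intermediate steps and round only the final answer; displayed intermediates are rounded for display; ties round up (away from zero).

topology: fixed-axis compound train — 3 meshes, A→D
mesh 1 [26T→73T]: ω = 3594.0000×26/73 = 1280.0548 rpm, sense flips to −
mesh 2 [73T→72T]: ω = 1280.0548×73/72 = 1297.8333 rpm, sense flips to +
mesh 3 [90T→95T]: ω = 1297.8333×90/95 = 1229.5263 rpm, sense flips to −
signed output speed = -1229.5263 rpm

-1229.5263 rpm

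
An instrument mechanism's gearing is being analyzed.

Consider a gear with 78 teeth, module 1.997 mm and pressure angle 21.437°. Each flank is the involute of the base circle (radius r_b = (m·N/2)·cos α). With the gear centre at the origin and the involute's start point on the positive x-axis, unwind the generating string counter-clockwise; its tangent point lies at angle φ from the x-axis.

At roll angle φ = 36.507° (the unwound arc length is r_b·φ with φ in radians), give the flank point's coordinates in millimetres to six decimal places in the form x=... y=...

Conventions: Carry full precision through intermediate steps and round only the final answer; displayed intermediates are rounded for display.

topology: single-mesh involute geometry — m = 1.997, N = 78
pitch radius r_p = m·N/2 = 1.997·78/2 = 77.883000
base radius r_b = r_p·cos α = 77.883000·cos 21.437° = 72.495054
roll angle φ = 36.507° = 0.63716735 rad
x = r_b·(cos φ + φ·sin φ) = 85.750659
y = r_b·(sin φ − φ·cos φ) = 6.000847

x=85.750659 y=6.000847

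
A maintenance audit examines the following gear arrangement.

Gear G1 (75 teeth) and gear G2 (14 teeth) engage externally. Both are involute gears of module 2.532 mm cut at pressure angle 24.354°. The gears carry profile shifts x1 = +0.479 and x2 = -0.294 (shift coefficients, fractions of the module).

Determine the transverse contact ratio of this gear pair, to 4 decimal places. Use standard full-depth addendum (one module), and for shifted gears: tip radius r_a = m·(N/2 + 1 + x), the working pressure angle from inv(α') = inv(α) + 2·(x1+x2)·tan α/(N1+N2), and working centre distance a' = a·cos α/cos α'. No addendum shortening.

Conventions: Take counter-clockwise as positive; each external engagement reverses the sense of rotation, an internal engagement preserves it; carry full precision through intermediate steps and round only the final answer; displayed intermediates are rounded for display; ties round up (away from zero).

1.5038

class = single-mesh tooth geometry [involute pair 75T × 14T, m = 2.532]
base radii: r_b1 = 86.500877, r_b2 = 16.146830
tip radii: r_a1 = 98.694828, r_a2 = 19.511592
inv(α') = inv(24.354°) + 2·(+0.479-0.294)·tan α/(75+14) = 0.02947674  ⇒  α' = 24.86783°
a' = a·cos α / cos α' = 112.6740·cos 24.354°/cos 24.86783° = 113.137811
action lengths: √(r_a1²−r_b1²) = 47.521231, √(r_a2²−r_b2²) = 10.953634
base pitch p_b = π·m·cos α = 7.246681
CR = (47.521231 + 10.953634 − 113.137811·sin 24.86783°)/7.246681 = 1.503782
contact ratio ≈ 1.5038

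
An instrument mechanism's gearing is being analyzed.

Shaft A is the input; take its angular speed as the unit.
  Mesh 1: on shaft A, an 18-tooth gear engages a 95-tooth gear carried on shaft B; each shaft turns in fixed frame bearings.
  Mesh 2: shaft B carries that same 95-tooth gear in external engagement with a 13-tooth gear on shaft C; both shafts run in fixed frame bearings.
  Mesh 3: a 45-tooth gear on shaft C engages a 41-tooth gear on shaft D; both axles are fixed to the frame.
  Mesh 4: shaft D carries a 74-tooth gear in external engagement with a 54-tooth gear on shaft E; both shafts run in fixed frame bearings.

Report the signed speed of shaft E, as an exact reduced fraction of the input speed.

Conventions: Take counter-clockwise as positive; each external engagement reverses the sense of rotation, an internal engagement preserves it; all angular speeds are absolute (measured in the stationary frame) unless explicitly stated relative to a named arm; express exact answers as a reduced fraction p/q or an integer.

4-mesh fixed-axis compound train (all bearings frame-fixed)
mesh 1 [18T→95T]: |ω|/ω_in = 1×18/95 = 18/95, sense flips to −
mesh 2 [95T→13T]: |ω|/ω_in = (18/95)×95/13 = 18/13, sense flips to +
mesh 3 [45T→41T]: |ω|/ω_in = (18/13)×45/41 = 810/533, sense flips to −
mesh 4 [74T→54T]: |ω|/ω_in = (810/533)×74/54 = 1110/533, sense flips to +
signed output speed (× input speed) = 1110/533

1110/533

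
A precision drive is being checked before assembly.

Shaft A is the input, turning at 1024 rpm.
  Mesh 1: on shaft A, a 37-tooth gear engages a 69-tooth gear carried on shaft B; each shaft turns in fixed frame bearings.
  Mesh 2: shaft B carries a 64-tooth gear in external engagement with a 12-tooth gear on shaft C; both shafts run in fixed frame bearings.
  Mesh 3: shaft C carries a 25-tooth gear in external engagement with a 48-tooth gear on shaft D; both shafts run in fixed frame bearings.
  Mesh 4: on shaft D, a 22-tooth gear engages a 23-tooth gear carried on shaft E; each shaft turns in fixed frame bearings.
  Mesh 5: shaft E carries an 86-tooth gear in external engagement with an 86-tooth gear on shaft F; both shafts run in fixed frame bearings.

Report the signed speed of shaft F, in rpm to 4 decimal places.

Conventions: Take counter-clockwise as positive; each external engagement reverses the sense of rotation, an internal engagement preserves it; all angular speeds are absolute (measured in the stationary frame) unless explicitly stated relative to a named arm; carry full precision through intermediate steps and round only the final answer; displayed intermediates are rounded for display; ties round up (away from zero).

class = fixed-axis compound train [5 meshes; 5 ratios multiply, 5 sense flips]
mesh 1 [37T→69T]: ω = 1024.0000×37/69 = 549.1014 rpm, sense flips to −
mesh 2 [64T→12T]: ω = 549.1014×64/12 = 2928.5411 rpm, sense flips to +
mesh 3 [25T→48T]: ω = 2928.5411×25/48 = 1525.2818 rpm, sense flips to −
mesh 4 [22T→23T]: ω = 1525.2818×22/23 = 1458.9652 rpm, sense flips to +
mesh 5 [86T→86T]: ω = 1458.9652×86/86 = 1458.9652 rpm, sense flips to −
signed output speed = -1458.9652 rpm

-1458.9652 rpm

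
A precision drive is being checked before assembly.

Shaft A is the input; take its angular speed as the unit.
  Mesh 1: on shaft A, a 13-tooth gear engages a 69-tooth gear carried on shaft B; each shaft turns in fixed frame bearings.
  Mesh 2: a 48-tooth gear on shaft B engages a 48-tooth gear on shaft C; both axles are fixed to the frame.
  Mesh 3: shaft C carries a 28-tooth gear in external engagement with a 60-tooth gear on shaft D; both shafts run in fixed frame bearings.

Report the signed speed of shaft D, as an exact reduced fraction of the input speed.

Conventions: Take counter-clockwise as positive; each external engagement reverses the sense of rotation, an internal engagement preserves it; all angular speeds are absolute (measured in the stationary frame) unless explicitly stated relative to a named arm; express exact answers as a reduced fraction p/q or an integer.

-91/1035

3-mesh fixed-axis compound train (all bearings frame-fixed)
mesh 1 [13T→69T]: |ω|/ω_in = 1×13/69 = 13/69, sense flips to −
mesh 2 [48T→48T]: |ω|/ω_in = (13/69)×48/48 = 13/69, sense flips to +
mesh 3 [28T→60T]: |ω|/ω_in = (13/69)×28/60 = 91/1035, sense flips to −
signed output speed (× input speed) = -91/1035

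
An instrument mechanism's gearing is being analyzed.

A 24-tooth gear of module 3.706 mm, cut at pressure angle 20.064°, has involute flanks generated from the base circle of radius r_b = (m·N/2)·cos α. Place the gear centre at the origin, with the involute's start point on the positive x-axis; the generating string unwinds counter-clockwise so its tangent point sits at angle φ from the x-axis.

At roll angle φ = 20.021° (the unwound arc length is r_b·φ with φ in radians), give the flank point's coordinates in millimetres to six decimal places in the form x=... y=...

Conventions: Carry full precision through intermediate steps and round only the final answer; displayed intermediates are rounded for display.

class = single-mesh tooth geometry [base-circle involute, m = 3.706, 24T]
pitch radius r_p = m·N/2 = 3.706·24/2 = 44.472000
base radius r_b = r_p·cos α = 44.472000·cos 20.064° = 41.772994
roll angle φ = 20.021° = 0.34943237 rad
x = r_b·(cos φ + φ·sin φ) = 44.245974
y = r_b·(sin φ − φ·cos φ) = 0.586883

x=44.245974 y=0.586883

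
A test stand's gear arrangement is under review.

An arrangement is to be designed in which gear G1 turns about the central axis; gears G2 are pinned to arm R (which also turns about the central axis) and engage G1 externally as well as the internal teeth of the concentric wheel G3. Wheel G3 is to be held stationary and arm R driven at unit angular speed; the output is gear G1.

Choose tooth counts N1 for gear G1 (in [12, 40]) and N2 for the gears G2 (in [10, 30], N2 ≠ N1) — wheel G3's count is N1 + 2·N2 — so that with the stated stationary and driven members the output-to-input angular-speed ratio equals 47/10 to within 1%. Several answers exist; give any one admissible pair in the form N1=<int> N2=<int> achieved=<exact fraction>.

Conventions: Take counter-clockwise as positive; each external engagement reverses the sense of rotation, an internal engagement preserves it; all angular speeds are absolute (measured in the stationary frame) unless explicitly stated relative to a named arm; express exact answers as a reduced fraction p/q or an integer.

N1=20 N2=27 achieved=47/10

class = planetary set [ratio 47/10 wanted; Willis about the carrier]
Willis with ω_ring = 0: ω_sun/ω_arm = (N1+N3)/N1; set equal to 47/10  ⇒  N3/N1 = 47/10 − 1 = 37/10
N3 = N1 + 2·N2  ⇒  N2/N1 = (N3/N1 − 1)/2 = (37/10 − 1)/2 = 27/20
smallest multiple with N1 ≥ 12 and N2 ≥ 10: k = 1  ⇒  N1 = 1·20 = 20, N2 = 1·27 = 27 (N1 ≤ 40, N2 ≤ 30, N2 ≠ N1 ✓), N3 = 20 + 2·27 = 74
check: (N1+N3)/N1 with N1 = 20, N3 = 74 gives 47/10; |achieved − target| = 0 ≤ 47/1000 ✓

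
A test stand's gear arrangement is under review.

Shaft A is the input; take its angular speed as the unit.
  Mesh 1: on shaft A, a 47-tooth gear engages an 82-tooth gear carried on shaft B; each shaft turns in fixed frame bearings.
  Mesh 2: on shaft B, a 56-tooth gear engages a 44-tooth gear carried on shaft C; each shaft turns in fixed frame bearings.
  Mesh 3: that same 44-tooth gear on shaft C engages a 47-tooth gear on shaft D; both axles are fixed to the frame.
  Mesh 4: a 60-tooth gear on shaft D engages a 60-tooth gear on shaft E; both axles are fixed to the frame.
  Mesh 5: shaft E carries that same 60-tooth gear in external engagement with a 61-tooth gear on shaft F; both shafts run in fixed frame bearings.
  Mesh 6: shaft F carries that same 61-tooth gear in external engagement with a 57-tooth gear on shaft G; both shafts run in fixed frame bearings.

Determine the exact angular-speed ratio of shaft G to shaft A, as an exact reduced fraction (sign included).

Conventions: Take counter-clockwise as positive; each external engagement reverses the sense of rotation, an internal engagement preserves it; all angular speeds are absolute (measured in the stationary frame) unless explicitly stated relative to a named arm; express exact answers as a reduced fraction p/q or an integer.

class = fixed-axis compound train [6 meshes; 6 ratios multiply, 6 sense flips]
mesh 1 [47T→82T]: running ratio 47/82, sense −
mesh 2 [56T→44T]: running ratio 329/451, sense +
mesh 3 [44T→47T]: running ratio 28/41, sense −
mesh 4 [60T→60T]: running ratio 28/41, sense +
mesh 5 [60T→61T]: running ratio 1680/2501, sense −
mesh 6 [61T→57T]: running ratio 560/779, sense +
ω_out/ω_in = 560/779

560/779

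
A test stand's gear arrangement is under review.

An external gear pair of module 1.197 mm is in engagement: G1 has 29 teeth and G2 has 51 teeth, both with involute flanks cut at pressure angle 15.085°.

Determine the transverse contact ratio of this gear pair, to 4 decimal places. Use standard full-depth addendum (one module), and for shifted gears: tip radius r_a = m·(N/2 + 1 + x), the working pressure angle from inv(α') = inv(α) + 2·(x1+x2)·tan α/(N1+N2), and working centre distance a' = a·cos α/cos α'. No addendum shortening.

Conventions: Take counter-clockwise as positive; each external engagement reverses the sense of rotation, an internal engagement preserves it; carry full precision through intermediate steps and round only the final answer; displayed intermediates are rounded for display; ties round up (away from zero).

1.9917

recognized (one external pair, fixed centres): single-mesh tooth geometry, m = 1.197, N1 = 29, N2 = 51
base radii: r_b1 = 16.758409, r_b2 = 29.471685
tip radii: r_a1 = 18.553500, r_a2 = 31.720500
no profile shift: α' = α, a' = a
action lengths: √(r_a1²−r_b1²) = 7.961664, √(r_a2²−r_b2²) = 11.730726
base pitch p_b = π·m·cos α = 3.630903
CR = (7.961664 + 11.730726 − 47.880000·sin 15.08500°)/3.630903 = 1.991663
contact ratio ≈ 1.9917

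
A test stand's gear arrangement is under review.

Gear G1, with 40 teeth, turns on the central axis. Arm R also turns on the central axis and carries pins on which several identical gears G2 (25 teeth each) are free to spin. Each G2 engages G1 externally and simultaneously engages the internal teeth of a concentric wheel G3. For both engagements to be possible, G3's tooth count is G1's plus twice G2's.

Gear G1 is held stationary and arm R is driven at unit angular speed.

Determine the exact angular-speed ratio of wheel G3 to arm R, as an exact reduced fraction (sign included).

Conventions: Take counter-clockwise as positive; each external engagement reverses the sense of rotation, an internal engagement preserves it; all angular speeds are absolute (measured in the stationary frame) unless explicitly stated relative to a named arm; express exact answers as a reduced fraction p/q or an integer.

13/9

planetary set (40T centre, 25T on arm, 90T internal) — Willis relation
ring teeth: 40 + 2·25 = 90
40(ω_sun−ω_arm) = −90(ω_ring−ω_arm),  ω_sun = 0, ω_arm = 1
ω_ring = 1 − (40/90)(0−1) = 13/9
ω_out/ω_in = 13/9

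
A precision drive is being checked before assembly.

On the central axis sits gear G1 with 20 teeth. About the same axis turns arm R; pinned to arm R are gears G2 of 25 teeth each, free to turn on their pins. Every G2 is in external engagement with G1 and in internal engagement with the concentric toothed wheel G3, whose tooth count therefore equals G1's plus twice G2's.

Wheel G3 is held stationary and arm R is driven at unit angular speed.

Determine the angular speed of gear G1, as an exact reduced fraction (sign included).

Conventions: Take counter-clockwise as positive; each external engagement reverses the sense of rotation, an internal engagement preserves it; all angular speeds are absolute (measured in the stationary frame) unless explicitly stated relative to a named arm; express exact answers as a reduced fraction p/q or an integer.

topology: planetary set — G1 20T / G2 25T / G3 70T, arm = carrier (Willis)
ring teeth: 20 + 2·25 = 70
20(ω_sun−ω_arm) = −70(ω_ring−ω_arm),  ω_ring = 0, ω_arm = 1
ω_sun = 1 − (70/20)(0−1) = 9/2
exact speed ratio = 9/2

9/2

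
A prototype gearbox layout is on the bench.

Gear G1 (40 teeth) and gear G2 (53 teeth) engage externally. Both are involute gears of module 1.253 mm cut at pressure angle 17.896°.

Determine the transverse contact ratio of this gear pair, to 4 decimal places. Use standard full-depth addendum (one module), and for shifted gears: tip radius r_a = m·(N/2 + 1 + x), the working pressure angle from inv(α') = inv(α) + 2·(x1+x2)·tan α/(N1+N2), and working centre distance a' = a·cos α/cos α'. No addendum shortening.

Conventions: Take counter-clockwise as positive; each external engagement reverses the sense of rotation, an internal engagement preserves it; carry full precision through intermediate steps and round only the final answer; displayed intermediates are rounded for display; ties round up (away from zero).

1.8581

topology: single-mesh involute geometry — m = 1.253, 40T/53T pair
base radii: r_b1 = 23.847493, r_b2 = 31.597929
tip radii: r_a1 = 26.313000, r_a2 = 34.457500
no profile shift: α' = α, a' = a
action lengths: √(r_a1²−r_b1²) = 11.120748, √(r_a2²−r_b2²) = 13.743733
base pitch p_b = π·m·cos α = 3.745956
CR = (11.120748 + 13.743733 − 58.264500·sin 17.89600°)/3.745956 = 1.858103
contact ratio ≈ 1.8581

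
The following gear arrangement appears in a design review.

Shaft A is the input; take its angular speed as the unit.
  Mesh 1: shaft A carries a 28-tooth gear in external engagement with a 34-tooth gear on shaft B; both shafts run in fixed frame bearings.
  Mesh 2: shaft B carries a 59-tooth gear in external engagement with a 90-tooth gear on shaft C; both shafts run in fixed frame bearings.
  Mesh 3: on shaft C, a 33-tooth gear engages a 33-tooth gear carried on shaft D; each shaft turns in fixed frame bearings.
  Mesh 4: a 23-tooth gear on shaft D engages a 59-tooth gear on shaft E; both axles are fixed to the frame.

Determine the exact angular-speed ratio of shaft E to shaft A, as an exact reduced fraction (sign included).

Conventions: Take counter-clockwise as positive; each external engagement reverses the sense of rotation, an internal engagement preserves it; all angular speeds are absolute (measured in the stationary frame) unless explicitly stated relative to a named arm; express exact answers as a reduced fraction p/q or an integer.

class = fixed-axis compound train [4 meshes; 4 ratios multiply, 4 sense flips]
mesh 1 [28T→34T]: running ratio 14/17, sense −
mesh 2 [59T→90T]: running ratio 413/765, sense +
mesh 3 [33T→33T]: running ratio 413/765, sense −
mesh 4 [23T→59T]: running ratio 161/765, sense +
ω_out/ω_in = 161/765

161/765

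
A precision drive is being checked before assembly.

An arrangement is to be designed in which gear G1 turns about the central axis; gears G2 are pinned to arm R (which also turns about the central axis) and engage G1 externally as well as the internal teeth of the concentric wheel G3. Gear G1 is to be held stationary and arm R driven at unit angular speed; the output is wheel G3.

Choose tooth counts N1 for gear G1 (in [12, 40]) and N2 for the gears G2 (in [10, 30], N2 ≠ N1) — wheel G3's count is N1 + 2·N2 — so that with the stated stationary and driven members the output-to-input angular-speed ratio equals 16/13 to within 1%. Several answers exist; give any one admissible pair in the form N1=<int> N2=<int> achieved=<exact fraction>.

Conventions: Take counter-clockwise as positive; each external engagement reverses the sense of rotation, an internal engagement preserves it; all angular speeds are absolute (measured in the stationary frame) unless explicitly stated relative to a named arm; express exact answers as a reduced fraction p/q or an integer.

class = planetary set [ratio 16/13 wanted; Willis about the carrier]
Willis with ω_sun = 0: ω_ring/ω_arm = (N1+N3)/N3; set equal to 16/13  ⇒  N3/N1 = 1/(16/13 − 1) = 13/3
N3 = N1 + 2·N2  ⇒  N2/N1 = (N3/N1 − 1)/2 = (13/3 − 1)/2 = 5/3
smallest multiple with N1 ≥ 12 and N2 ≥ 10: k = 4  ⇒  N1 = 4·3 = 12, N2 = 4·5 = 20 (N1 ≤ 40, N2 ≤ 30, N2 ≠ N1 ✓), N3 = 12 + 2·20 = 52
check: (N1+N3)/N3 with N1 = 12, N3 = 52 gives 16/13; |achieved − target| = 0 ≤ 4/325 ✓

N1=12 N2=20 achieved=16/13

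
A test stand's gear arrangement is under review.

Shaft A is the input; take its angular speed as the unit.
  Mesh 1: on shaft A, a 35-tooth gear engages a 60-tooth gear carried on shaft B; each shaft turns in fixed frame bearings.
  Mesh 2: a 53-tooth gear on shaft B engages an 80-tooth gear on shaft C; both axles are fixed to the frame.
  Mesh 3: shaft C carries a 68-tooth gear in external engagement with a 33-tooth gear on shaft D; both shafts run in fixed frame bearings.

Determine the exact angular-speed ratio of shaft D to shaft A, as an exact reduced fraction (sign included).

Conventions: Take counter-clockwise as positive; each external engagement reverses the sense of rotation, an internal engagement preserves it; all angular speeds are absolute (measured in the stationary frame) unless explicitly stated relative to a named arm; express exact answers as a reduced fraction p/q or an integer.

class = fixed-axis compound train [3 meshes; 3 ratios multiply, 3 sense flips]
mesh 1 [35T→60T]: running ratio 7/12, sense −
mesh 2 [53T→80T]: running ratio 371/960, sense +
mesh 3 [68T→33T]: running ratio 6307/7920, sense −
ω_out/ω_in = -6307/7920

-6307/7920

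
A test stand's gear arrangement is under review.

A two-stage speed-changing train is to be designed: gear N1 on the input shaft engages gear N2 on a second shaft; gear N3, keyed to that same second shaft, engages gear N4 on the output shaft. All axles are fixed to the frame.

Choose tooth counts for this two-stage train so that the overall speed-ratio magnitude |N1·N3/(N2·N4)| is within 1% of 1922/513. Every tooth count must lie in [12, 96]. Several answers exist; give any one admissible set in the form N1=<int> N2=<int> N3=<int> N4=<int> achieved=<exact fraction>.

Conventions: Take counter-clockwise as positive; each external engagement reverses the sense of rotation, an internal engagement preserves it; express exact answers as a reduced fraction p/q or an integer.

design class (target 1922/513): fixed-axis compound train
target = 1922/513 in lowest terms: an exact hit needs N1·N3 = k·1922 and N2·N4 = k·513 for one integer k, every count in [12, 96]; additionally prefer no 1:1 stage (N1 ≠ N2, N3 ≠ N4)
k = 1: N1·N3 = 1922 = 31·62, N2·N4 = 513 = 19·27
achieved = 31·62/(19·27) = 1922/513; |achieved − target| = 0 ≤ 961/25650 ✓

N1=31 N2=19 N3=62 N4=27 achieved=1922/513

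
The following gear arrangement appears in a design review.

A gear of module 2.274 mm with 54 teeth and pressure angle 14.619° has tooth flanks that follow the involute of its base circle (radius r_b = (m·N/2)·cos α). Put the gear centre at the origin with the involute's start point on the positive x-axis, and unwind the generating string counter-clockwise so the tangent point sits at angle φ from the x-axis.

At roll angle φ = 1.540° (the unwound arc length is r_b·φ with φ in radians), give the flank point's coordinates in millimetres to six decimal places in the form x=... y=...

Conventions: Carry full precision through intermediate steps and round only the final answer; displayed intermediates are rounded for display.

x=59.431728 y=0.000385

single-mesh involute tooth geometry (54T wheel at module 2.274)
pitch radius r_p = m·N/2 = 2.274·54/2 = 61.398000
base radius r_b = r_p·cos α = 61.398000·cos 14.619° = 59.410272
roll angle φ = 1.540° = 0.02687807 rad
x = r_b·(cos φ + φ·sin φ) = 59.431728
y = r_b·(sin φ − φ·cos φ) = 0.000385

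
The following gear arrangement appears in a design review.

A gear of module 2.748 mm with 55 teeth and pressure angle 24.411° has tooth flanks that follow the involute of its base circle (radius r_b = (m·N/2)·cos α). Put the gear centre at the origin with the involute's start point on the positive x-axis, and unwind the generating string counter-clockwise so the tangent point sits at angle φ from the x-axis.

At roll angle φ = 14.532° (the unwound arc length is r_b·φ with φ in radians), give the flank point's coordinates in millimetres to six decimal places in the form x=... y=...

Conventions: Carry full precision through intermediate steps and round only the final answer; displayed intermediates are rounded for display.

class = single-mesh tooth geometry [base-circle involute, m = 2.748, 55T]
pitch radius r_p = m·N/2 = 2.748·55/2 = 75.570000
base radius r_b = r_p·cos α = 75.570000·cos 24.411° = 68.814369
roll angle φ = 14.532° = 0.25363125 rad
x = r_b·(cos φ + φ·sin φ) = 70.992274
y = r_b·(sin φ − φ·cos φ) = 0.371852

x=70.992274 y=0.371852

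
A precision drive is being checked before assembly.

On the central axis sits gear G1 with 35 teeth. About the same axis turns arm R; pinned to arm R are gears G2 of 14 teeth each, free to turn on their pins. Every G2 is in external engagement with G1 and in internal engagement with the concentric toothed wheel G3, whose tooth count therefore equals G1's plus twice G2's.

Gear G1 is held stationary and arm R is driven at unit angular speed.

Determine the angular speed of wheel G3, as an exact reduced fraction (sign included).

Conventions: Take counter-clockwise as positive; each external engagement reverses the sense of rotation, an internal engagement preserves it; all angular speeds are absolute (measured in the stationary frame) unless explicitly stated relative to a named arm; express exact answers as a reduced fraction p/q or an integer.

planetary set (35T centre, 14T on arm, 63T internal) — Willis relation
ring teeth: 35 + 2·14 = 63
35(ω_sun−ω_arm) = −63(ω_ring−ω_arm),  ω_sun = 0, ω_arm = 1
ω_ring = 1 − (35/63)(0−1) = 14/9
exact speed ratio = 14/9

14/9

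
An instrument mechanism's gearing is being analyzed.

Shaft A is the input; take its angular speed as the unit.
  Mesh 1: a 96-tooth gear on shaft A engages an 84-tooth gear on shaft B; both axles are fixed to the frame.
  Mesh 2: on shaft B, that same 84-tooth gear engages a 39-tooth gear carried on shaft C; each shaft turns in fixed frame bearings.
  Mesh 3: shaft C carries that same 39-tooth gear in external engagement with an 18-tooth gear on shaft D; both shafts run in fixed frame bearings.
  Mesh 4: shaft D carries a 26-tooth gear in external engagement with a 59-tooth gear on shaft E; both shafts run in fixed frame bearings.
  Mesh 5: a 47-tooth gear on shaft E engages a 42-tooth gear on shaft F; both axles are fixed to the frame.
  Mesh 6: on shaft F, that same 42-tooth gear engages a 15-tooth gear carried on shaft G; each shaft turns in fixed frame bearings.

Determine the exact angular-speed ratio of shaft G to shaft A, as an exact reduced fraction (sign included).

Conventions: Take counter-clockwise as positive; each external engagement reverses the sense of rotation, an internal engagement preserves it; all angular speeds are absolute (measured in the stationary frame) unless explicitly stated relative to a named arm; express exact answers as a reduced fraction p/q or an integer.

19552/2655

class = fixed-axis compound train [6 meshes; 6 ratios multiply, 6 sense flips]
mesh 1 [96T→84T]: running ratio 8/7, sense −
mesh 2 [84T→39T]: running ratio 32/13, sense +
mesh 3 [39T→18T]: running ratio 16/3, sense −
mesh 4 [26T→59T]: running ratio 416/177, sense +
mesh 5 [47T→42T]: running ratio 9776/3717, sense −
mesh 6 [42T→15T]: running ratio 19552/2655, sense +
ω_out/ω_in = 19552/2655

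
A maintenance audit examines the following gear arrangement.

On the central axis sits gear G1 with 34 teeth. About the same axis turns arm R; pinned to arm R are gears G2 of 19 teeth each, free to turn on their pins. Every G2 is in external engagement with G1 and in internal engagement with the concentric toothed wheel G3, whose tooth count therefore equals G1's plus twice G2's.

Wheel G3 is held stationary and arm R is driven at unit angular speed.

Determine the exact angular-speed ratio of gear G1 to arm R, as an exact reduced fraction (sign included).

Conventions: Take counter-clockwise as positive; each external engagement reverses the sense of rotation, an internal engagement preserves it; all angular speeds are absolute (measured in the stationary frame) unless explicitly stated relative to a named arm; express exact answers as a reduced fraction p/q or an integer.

53/17

planetary set (34T centre, 19T on arm, 72T internal) — Willis relation
ring teeth: 34 + 2·19 = 72
34(ω_sun−ω_arm) = −72(ω_ring−ω_arm),  ω_ring = 0, ω_arm = 1
ω_sun = 1 − (72/34)(0−1) = 53/17
ω_out/ω_in = 53/17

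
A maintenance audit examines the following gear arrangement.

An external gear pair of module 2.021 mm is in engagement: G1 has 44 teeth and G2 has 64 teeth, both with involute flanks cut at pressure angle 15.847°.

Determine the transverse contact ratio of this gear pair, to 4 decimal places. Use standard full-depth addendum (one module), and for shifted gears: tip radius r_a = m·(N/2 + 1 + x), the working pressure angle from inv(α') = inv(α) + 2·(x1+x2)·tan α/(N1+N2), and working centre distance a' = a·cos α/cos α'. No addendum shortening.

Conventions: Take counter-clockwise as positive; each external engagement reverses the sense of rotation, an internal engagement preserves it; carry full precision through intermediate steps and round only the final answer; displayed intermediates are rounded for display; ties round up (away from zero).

class = single-mesh tooth geometry [involute pair 44T × 64T, m = 2.021]
base radii: r_b1 = 42.772191, r_b2 = 62.214096
tip radii: r_a1 = 46.483000, r_a2 = 66.693000
no profile shift: α' = α, a' = a
action lengths: √(r_a1²−r_b1²) = 18.199147, √(r_a2²−r_b2²) = 24.028368
base pitch p_b = π·m·cos α = 6.107855
CR = (18.199147 + 24.028368 − 109.134000·sin 15.84700°)/6.107855 = 2.034487
contact ratio ≈ 2.0345

2.0345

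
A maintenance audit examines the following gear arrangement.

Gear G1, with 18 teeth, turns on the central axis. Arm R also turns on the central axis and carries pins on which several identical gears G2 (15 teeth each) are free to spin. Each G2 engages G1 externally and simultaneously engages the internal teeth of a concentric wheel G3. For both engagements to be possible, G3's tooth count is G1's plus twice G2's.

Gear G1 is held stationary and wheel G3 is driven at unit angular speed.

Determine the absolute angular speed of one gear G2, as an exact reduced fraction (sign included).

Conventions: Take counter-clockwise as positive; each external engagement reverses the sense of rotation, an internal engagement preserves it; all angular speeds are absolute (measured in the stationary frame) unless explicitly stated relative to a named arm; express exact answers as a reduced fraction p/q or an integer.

8/5

topology: planetary set — G1 18T / G2 15T / G3 48T, arm = carrier (Willis)
ring teeth: 18 + 2·15 = 48
18(ω_sun−ω_arm) = −48(ω_ring−ω_arm),  ω_sun = 0, ω_ring = 1
18(0−ω_arm) = −48(1−ω_arm)  ⇒  66·ω_arm = 48  ⇒  ω_arm = 8/11
sun–planet mesh: 18·(0−8/11) = −15·(ω_p−ω_arm)  ⇒  ω_p−ω_arm = 48/55
ω_p = 8/11 + 48/55 = 8/5
exact speed ratio = 8/5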